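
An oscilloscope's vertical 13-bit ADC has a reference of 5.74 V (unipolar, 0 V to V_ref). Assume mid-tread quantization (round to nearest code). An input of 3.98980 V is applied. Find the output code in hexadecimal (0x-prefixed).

LSB = 5.74 V / 8192 = 0.701 mV.
Input sits at 5694.154 steps above V_low.
round(5694.154) = 5694.
In hexadecimal (0x-prefixed): 0x163E.

code 0x163E (decimal 5694)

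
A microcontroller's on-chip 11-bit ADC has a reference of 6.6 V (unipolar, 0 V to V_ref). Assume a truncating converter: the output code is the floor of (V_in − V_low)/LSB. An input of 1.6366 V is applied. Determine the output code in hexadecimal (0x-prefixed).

code 0x1FB (decimal 507)

Full-scale span = 6.6 V; LSB = 6.6/2^11 = 3.223 mV.
Input sits at 507.842 steps above V_low.
Floor → code 507.
In hexadecimal (0x-prefixed): 0x1FB.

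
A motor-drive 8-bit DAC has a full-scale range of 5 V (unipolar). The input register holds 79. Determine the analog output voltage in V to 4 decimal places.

1.5430 V

LSB = 5 V / 2^8 = 19.531 mV.
V_out = 0 + 79 × 0.0195312 V = 1.54297 V.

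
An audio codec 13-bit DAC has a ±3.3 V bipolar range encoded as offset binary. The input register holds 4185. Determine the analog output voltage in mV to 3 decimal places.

LSB = 6.6 V / 2^13 = 0.806 mV.
V_out = (−3.3) + 4185 × 0.000805664 V = 0.0717041 V.
= 71.704 mV.

71.704 mV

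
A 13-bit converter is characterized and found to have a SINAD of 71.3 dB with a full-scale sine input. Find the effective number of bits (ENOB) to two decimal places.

11.55 bits

ENOB = (SINAD − 1.76) / 6.02 = (71.3 − 1.76)/6.02 = 11.551.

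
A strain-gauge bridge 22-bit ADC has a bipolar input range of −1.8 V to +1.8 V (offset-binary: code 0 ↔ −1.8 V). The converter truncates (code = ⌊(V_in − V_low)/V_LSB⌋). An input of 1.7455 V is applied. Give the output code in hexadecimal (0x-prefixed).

Full-scale span = 3.6 V; LSB = 3.6/2^22 = 0.86 µV.
Input sits at 4130806.898 steps above V_low.
⌊·⌋(4130806.898) = 4130806.
In hexadecimal (0x-prefixed): 0x3F07F6.

code 0x3F07F6 (decimal 4130806)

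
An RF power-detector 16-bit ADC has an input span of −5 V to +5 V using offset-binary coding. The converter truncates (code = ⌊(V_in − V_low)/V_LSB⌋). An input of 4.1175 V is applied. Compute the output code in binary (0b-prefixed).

code 0b1110100101101000 (decimal 59752)

With 65536 levels over 10 V, one step is 152.59 µV.
(4.1175 − (−5)) / 0.000152588 = 59752.448 LSBs.
⌊·⌋(59752.448) = 59752.
In binary (0b-prefixed): 0b1110100101101000.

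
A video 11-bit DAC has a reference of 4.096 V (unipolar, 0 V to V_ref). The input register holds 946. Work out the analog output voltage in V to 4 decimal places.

1.8920 V

LSB = 4.096 V / 2^11 = 2.000 mV.
V_out = 0 + 946 × 0.002 V = 1.892 V.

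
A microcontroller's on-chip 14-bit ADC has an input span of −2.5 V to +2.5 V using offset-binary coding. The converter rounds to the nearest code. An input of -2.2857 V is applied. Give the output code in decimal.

With 16384 levels over 5 V, one step is 305.18 µV.
(V_in − V_low)/LSB = (-2.2857 − (−2.5)) / 0.000305176 = 702.218.
round(702.218) = 702.

code 702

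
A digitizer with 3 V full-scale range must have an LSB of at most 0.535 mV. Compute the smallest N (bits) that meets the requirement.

Number of steps required ≥ 3 V / 0.535 mV = 5607.48.
Need 2^N ≥ 5607.48; 2^12 = 4096, 2^13 = 8192.
Minimum N = 13.

13 bits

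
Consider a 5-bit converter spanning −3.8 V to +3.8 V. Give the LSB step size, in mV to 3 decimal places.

237.500 mV

Full-scale span = 7.6 V.
LSB = 7.6 / 2^5 = 7.6 / 32 = 0.2375 V = 237.500 mV.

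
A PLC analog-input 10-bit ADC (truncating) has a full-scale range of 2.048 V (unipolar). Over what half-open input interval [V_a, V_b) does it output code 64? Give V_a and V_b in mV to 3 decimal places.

[128.000 mV, 130.000 mV)

LSB = 2.048/2^10 = 2.000 mV.
V_a = V_low + 64·LSB = 0.128 V; V_b = V_low + 65·LSB = 0.13 V.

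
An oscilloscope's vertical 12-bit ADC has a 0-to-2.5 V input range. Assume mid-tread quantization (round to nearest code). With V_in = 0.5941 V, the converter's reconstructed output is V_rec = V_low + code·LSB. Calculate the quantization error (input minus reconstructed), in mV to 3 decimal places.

0.228 mV

One LSB is 2.5 V / 4096 = 0.610 mV.
(V_in − V_low)/LSB = (0.5941 − 0)/0.000610352 = 973.3734 → code 973 (round).
Code 973 maps back to 0 + 973×0.000610352 V = 0.59387207 V.
V_in − V_rec = 0.00022793 V = 0.228 mV.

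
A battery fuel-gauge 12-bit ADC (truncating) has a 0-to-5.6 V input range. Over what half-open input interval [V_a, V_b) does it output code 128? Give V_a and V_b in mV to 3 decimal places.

LSB = 5.6/2^12 = 1.367 mV.
V_a = V_low + 128·LSB = 0.175 V; V_b = V_low + 129·LSB = 0.176367 V.

[175.000 mV, 176.367 mV)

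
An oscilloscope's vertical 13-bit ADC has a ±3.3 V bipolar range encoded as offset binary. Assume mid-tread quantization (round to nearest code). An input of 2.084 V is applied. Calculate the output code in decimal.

With 8192 levels over 6.6 V, one step is 0.806 mV.
(V_in − V_low)/LSB = (2.084 − (−3.3)) / 0.000805664 = 6682.686.
So the output code is 6683.

code 6683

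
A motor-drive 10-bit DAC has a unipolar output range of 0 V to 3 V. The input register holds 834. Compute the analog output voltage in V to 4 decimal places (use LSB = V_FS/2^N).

2.4434 V

LSB = 3 V / 2^10 = 2.930 mV.
V_out = 0 + 834 × 0.00292969 V = 2.44336 V.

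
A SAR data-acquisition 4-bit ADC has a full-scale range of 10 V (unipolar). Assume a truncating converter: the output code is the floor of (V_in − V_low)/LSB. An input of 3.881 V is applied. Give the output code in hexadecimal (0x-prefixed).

code 0x6 (decimal 6)

With 16 levels over 10 V, one step is 0.6250 V.
(3.881 − 0) / 0.625 = 6.210 LSBs.
So the output code is 6.
In hexadecimal (0x-prefixed): 0x6.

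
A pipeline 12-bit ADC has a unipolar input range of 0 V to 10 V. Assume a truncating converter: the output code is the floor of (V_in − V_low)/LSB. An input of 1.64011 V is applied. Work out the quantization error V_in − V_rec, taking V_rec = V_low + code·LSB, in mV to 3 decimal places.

One LSB is 10 V / 4096 = 2.441 mV.
(1.64011 − 0)/0.00244141 = 671.7891; ⌊·⌋ gives code 671.
V_rec = 0 + 671·0.00244141 = 1.6381836 V.
Difference: 0.00192641 V → 1.926 mV.

1.926 mV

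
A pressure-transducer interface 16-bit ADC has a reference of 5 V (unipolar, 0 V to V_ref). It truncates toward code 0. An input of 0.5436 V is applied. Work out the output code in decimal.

With 65536 levels over 5 V, one step is 76.29 µV.
(0.5436 − 0) / 7.62939e-05 = 7125.074 LSBs.
So the output code is 7125.

code 7125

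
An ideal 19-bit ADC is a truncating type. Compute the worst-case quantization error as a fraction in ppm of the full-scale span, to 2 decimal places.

Truncating → worst-case error = 1 LSB = V_FS/2^19, so 1e+06/524288 = 1.90735 ppm of full scale.

1.91 ppm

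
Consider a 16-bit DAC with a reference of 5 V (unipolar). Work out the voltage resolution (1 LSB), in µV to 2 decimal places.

Full-scale span = 5 V.
LSB = 5 / 2^16 = 5 / 65536 = 7.62939e-05 V = 76.29 µV.

76.29 µV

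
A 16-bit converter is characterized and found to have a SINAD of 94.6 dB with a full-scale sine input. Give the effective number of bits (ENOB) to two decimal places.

15.42 bits

ENOB = (SINAD − 1.76) / 6.02 = (94.6 − 1.76)/6.02 = 15.422.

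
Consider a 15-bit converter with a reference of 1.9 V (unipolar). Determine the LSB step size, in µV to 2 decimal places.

57.98 µV

Full-scale span = 1.9 V.
LSB = 1.9 / 2^15 = 1.9 / 32768 = 5.79834e-05 V = 57.98 µV.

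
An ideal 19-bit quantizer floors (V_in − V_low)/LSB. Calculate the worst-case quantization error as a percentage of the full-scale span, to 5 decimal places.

0.00019 %

Truncating → worst-case error = 1 LSB = V_FS/2^19, so 100/524288 = 0.000190735 % of full scale.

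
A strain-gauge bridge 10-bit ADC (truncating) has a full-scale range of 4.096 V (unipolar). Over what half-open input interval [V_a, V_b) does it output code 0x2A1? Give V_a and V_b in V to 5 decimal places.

LSB = 4.096/2^10 = 4.000 mV.
Code 0x2A1 = 673 decimal.
V_a = V_low + 673·LSB = 2.692 V; V_b = V_low + 674·LSB = 2.696 V.

[2.69200 V, 2.69600 V)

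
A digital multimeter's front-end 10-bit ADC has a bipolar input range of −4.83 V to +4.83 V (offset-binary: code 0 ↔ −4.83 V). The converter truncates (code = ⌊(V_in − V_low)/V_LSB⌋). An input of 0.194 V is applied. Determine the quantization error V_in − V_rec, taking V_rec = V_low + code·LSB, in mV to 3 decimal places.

Step size: 9.66 V ÷ 2^10 = 9.434 mV.
Scaled input = 532.5648 LSBs, so code = 532.
V_rec = (−4.83) + 532·0.00943359 = 0.18867187 V.
Error = 0.194 − 0.18867187 = 0.00532813 V = 5.328 mV.

5.328 mV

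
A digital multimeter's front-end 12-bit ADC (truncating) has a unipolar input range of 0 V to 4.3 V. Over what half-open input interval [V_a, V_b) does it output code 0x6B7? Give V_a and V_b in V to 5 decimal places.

[1.80461 V, 1.80566 V)

LSB = 4.3/2^12 = 1.050 mV.
Code 0x6B7 = 1719 decimal.
V_a = V_low + 1719·LSB = 1.80461 V; V_b = V_low + 1720·LSB = 1.80566 V.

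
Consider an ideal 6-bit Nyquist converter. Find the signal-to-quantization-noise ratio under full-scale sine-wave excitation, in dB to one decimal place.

37.9 dB

SNR ≈ 6.02·N + 1.76 dB = 6.02·6 + 1.76 = 37.88 dB.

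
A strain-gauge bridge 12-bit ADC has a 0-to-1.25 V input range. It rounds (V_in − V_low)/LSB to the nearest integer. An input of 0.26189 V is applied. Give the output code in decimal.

LSB = 1.25 V / 4096 = 305.18 µV.
Input sits at 858.161 steps above V_low.
round(858.161) = 858.

code 858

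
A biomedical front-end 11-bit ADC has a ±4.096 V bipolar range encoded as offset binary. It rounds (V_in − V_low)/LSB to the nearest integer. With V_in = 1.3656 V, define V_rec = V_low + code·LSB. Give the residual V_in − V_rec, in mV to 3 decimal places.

One LSB is 8.192 V / 2048 = 4.000 mV.
Scaled input = 1365.4000 LSBs, so code = 1365.
V_rec = (−4.096) + 1365·0.004 = 1.364 V.
V_in − V_rec = 0.0016 V = 1.600 mV.

1.600 mV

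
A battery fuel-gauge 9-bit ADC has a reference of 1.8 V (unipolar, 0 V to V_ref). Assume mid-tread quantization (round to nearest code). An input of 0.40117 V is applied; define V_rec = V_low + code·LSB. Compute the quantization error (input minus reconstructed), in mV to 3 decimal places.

0.389 mV

One LSB is 1.8 V / 512 = 3.516 mV.
Scaled input = 114.1106 LSBs, so code = 114.
Code 114 maps back to 0 + 114×0.00351563 V = 0.40078125 V.
Error = 0.40117 − 0.40078125 = 0.00038875 V = 0.389 mV.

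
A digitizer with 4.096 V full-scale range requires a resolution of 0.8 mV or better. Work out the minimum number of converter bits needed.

Number of steps required ≥ 4.096 V / 0.8 mV = 5120.00.
Need 2^N ≥ 5120.00; 2^12 = 4096, 2^13 = 8192.
Minimum N = 13.

13 bits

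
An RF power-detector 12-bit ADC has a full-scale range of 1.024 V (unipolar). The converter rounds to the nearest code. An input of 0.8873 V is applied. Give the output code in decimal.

LSB = 1.024 V / 4096 = 250.00 µV.
(V_in − V_low)/LSB = (0.8873 − 0) / 0.00025 = 3549.200.
Round → code 3549.

code 3549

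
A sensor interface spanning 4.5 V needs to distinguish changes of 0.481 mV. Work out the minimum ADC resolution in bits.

Number of steps required ≥ 4.5 V / 0.481 mV = 9355.51.
Need 2^N ≥ 9355.51; 2^13 = 8192, 2^14 = 16384.
Minimum N = 14.

14 bits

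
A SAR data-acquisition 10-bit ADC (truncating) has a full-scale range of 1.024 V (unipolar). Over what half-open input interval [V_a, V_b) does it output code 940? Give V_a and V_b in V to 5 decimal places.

LSB = 1.024/2^10 = 1.000 mV.
V_a = V_low + 940·LSB = 0.94 V; V_b = V_low + 941·LSB = 0.941 V.

[0.94000 V, 0.94100 V)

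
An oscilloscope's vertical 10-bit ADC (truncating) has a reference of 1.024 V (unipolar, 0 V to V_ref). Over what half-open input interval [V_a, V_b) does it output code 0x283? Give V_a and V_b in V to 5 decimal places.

LSB = 1.024/2^10 = 1.000 mV.
Code 0x283 = 643 decimal.
V_a = V_low + 643·LSB = 0.643 V; V_b = V_low + 644·LSB = 0.644 V.

[0.64300 V, 0.64400 V)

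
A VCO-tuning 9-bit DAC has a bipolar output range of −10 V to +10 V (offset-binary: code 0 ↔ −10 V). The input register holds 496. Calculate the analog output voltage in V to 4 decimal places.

LSB = 20 V / 2^9 = 39.062 mV.
V_out = (−10) + 496 × 0.0390625 V = 9.375 V.

9.3750 V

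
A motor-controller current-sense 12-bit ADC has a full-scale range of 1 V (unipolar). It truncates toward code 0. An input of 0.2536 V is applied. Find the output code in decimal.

code 1038

LSB = 1 V / 4096 = 244.14 µV.
(0.2536 − 0) / 0.000244141 = 1038.746 LSBs.
⌊·⌋(1038.746) = 1038.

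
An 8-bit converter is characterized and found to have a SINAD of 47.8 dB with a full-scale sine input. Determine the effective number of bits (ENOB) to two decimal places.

7.65 bits

ENOB = (SINAD − 1.76) / 6.02 = (47.8 − 1.76)/6.02 = 7.648.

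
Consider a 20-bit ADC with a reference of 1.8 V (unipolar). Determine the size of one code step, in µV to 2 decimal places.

1.72 µV

Full-scale span = 1.8 V.
LSB = 1.8 / 2^20 = 1.8 / 1048576 = 1.71661e-06 V = 1.72 µV.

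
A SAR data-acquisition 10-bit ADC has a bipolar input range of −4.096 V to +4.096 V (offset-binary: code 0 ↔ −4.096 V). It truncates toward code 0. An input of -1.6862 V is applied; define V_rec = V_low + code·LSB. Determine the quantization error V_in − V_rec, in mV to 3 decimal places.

1.800 mV

Step size: 8.192 V ÷ 2^10 = 8.000 mV.
(V_in − V_low)/LSB = (-1.6862 − (−4.096))/0.008 = 301.2250 → code 301 (floor).
Code 301 maps back to (−4.096) + 301×0.008 V = -1.688 V.
Error = -1.6862 − (−1.688) = 0.0018 V = 1.800 mV.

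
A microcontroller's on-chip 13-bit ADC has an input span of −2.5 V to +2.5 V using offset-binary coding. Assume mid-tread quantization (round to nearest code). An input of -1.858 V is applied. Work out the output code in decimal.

With 8192 levels over 5 V, one step is 0.610 mV.
(-1.858 − (−2.5)) / 0.000610352 = 1051.853 LSBs.
round(1051.853) = 1052.

code 1052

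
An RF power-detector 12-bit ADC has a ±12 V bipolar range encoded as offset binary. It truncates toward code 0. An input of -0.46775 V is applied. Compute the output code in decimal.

code 1968

Full-scale span = 24 V; LSB = 24/2^12 = 5.859 mV.
Input sits at 1968.171 steps above V_low.
Floor → code 1968.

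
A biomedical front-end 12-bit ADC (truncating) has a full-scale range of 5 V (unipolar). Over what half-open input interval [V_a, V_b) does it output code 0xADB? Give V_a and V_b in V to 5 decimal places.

[3.39233 V, 3.39355 V)

LSB = 5/2^12 = 1.221 mV.
Code 0xADB = 2779 decimal.
V_a = V_low + 2779·LSB = 3.39233 V; V_b = V_low + 2780·LSB = 3.39355 V.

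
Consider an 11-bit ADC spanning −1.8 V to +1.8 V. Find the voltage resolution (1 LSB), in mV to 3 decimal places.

1.758 mV

Full-scale span = 3.6 V.
LSB = 3.6 / 2^11 = 3.6 / 2048 = 0.00175781 V = 1.758 mV.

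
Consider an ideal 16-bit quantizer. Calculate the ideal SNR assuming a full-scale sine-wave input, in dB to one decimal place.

98.1 dB

SNR ≈ 6.02·N + 1.76 dB = 6.02·16 + 1.76 = 98.08 dB.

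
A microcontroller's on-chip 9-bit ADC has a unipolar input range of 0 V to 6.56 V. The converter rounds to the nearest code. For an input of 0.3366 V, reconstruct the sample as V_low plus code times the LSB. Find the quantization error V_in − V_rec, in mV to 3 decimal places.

3.475 mV

Step size: 6.56 V ÷ 2^9 = 12.812 mV.
(V_in − V_low)/LSB = (0.3366 − 0)/0.0128125 = 26.2712 → code 26 (round).
Reconstructed: 0.333125 V.
V_in − V_rec = 0.003475 V = 3.475 mV.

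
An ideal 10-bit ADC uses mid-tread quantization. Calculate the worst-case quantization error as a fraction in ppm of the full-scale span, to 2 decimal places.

Rounding → worst-case error = ½ LSB = V_FS/2^11, so 1e+06/2048 = 488.281 ppm of full scale.

488.28 ppm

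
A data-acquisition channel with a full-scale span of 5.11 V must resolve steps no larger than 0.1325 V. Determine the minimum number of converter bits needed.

Number of steps required ≥ 5.11 V / 0.1325 V = 38.57.
Need 2^N ≥ 38.57; 2^5 = 32, 2^6 = 64.
Minimum N = 6.

6 bits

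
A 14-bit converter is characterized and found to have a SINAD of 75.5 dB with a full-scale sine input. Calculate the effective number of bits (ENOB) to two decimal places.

12.25 bits

ENOB = (SINAD − 1.76) / 6.02 = (75.5 − 1.76)/6.02 = 12.249.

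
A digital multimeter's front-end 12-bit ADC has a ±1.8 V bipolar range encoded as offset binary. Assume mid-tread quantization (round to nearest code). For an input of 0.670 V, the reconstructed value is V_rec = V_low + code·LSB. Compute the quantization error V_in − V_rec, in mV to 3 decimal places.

0.273 mV

One LSB is 3.6 V / 4096 = 0.879 mV.
Scaled input = 2810.3111 LSBs, so code = 2810.
V_rec = (−1.8) + 2810·0.000878906 = 0.66972656 V.
Error = 0.670 − 0.66972656 = 0.000273438 V = 0.273 mV.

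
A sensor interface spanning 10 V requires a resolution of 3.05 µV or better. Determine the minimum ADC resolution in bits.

Number of steps required ≥ 10 V / 3.05 µV = 3278688.52.
Need 2^N ≥ 3278688.52; 2^21 = 2097152, 2^22 = 4194304.
Minimum N = 22.

22 bits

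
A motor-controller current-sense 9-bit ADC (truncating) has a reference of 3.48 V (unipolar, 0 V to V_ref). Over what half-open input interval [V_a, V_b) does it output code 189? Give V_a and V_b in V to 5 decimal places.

[1.28461 V, 1.29141 V)

LSB = 3.48/2^9 = 6.797 mV.
V_a = V_low + 189·LSB = 1.28461 V; V_b = V_low + 190·LSB = 1.29141 V.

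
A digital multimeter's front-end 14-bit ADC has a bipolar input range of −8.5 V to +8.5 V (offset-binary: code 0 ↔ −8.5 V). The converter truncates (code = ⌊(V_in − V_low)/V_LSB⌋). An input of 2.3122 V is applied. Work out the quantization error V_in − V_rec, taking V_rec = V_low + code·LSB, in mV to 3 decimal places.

One LSB is 17 V / 16384 = 1.038 mV.
Scaled input = 10420.4168 LSBs, so code = 10420.
V_rec = (−8.5) + 10420·0.0010376 = 2.3117676 V.
V_in − V_rec = 0.000432422 V = 0.432 mV.

0.432 mV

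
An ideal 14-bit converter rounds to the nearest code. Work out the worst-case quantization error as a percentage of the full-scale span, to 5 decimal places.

Rounding → worst-case error = ½ LSB = V_FS/2^15, so 100/32768 = 0.00305176 % of full scale.

0.00305 %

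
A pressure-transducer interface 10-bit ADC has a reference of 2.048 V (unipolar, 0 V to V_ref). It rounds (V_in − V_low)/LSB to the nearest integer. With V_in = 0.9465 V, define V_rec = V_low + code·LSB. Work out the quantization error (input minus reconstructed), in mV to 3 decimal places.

One LSB is 2.048 V / 1024 = 2.000 mV.
(V_in − V_low)/LSB = (0.9465 − 0)/0.002 = 473.2500 → code 473 (round).
Reconstructed: 0.946 V.
Error = 0.9465 − 0.946 = 0.0005 V = 0.500 mV.

0.500 mV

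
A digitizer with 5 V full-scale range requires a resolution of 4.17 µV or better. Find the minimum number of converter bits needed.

21 bits

Number of steps required ≥ 5 V / 4.17 µV = 1199040.77.
Need 2^N ≥ 1199040.77; 2^20 = 1048576, 2^21 = 2097152.
Minimum N = 21.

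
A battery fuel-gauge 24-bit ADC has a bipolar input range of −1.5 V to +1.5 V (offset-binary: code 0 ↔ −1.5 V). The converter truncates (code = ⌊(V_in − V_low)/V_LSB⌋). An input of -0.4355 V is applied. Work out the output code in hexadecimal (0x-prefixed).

code 0x5AD65B (decimal 5953115)

Full-scale span = 3 V; LSB = 3/2^24 = 0.18 µV.
(-0.4355 − (−1.5)) / 1.78814e-07 = 5953115.477 LSBs.
Floor → code 5953115.
In hexadecimal (0x-prefixed): 0x5AD65B.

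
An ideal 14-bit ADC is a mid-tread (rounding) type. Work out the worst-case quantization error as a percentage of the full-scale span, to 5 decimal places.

Rounding → worst-case error = ½ LSB = V_FS/2^15, so 100/32768 = 0.00305176 % of full scale.

0.00305 %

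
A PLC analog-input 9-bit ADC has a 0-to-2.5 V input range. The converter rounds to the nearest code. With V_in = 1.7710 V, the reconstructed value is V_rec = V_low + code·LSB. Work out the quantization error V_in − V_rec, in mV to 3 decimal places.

-1.461 mV

LSB = 2.5/2^9 = 4.883 mV.
Scaled input = 362.7008 LSBs, so code = 363.
Reconstructed: 1.7724609 V.
Difference: -0.00146094 V → -1.461 mV.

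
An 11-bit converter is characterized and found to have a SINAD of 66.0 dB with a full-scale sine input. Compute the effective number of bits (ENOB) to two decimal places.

10.67 bits

ENOB = (SINAD − 1.76) / 6.02 = (66.0 − 1.76)/6.02 = 10.671.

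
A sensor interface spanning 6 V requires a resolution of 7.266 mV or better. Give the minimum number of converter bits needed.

10 bits

Number of steps required ≥ 6 V / 7.266 mV = 825.76.
Need 2^N ≥ 825.76; 2^9 = 512, 2^10 = 1024.
Minimum N = 10.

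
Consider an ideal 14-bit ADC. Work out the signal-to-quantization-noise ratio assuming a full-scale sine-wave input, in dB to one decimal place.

SNR ≈ 6.02·N + 1.76 dB = 6.02·14 + 1.76 = 86.04 dB.

86.0 dB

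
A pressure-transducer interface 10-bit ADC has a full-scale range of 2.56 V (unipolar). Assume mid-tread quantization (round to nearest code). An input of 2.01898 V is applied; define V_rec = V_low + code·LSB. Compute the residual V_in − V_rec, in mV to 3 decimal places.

-1.020 mV

Step size: 2.56 V ÷ 2^10 = 2.500 mV.
(2.01898 − 0)/0.0025 = 807.5920; round gives code 808.
V_rec = 0 + 808·0.0025 = 2.02 V.
V_in − V_rec = -0.00102 V = -1.020 mV.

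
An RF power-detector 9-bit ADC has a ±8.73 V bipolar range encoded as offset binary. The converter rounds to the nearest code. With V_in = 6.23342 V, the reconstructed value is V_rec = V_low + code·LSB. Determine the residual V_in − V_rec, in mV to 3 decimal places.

-7.166 mV

One LSB is 17.46 V / 512 = 34.102 mV.
(6.23342 − (−8.73))/0.0341016 = 438.7899; round gives code 439.
Code 439 maps back to (−8.73) + 439×0.0341016 V = 6.2405859 V.
Error = 6.23342 − 6.2405859 = -0.00716594 V = -7.166 mV.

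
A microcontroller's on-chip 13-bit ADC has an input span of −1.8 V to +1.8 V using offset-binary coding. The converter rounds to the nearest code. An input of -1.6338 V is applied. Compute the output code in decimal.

code 378

LSB = 3.6 V / 8192 = 439.45 µV.
(-1.6338 − (−1.8)) / 0.000439453 = 378.197 LSBs.
round(378.197) = 378.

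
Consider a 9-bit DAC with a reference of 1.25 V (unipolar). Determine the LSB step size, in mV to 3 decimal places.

Full-scale span = 1.25 V.
LSB = 1.25 / 2^9 = 1.25 / 512 = 0.00244141 V = 2.441 mV.

2.441 mV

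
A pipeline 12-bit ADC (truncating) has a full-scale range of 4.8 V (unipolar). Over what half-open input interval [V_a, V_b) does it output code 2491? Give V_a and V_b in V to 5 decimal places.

LSB = 4.8/2^12 = 1.172 mV.
V_a = V_low + 2491·LSB = 2.91914 V; V_b = V_low + 2492·LSB = 2.92031 V.

[2.91914 V, 2.92031 V)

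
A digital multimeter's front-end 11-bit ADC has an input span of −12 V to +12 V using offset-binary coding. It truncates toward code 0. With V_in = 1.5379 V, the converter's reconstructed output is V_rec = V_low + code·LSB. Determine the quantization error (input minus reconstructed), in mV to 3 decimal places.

One LSB is 24 V / 2048 = 11.719 mV.
(1.5379 − (−12))/0.0117188 = 1155.2341; ⌊·⌋ gives code 1155.
Reconstructed: 1.5351562 V.
V_in − V_rec = 0.00274375 V = 2.744 mV.

2.744 mV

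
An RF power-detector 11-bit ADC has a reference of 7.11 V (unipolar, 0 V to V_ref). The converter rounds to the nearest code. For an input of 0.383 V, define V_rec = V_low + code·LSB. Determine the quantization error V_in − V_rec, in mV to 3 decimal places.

One LSB is 7.11 V / 2048 = 3.472 mV.
(V_in − V_low)/LSB = (0.383 − 0)/0.00347168 = 110.3212 → code 110 (round).
Reconstructed: 0.38188477 V.
V_in − V_rec = 0.00111523 V = 1.115 mV.

1.115 mV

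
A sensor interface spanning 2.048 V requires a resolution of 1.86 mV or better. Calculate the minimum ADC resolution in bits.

Number of steps required ≥ 2.048 V / 1.86 mV = 1101.08.
Need 2^N ≥ 1101.08; 2^10 = 1024, 2^11 = 2048.
Minimum N = 11.

11 bits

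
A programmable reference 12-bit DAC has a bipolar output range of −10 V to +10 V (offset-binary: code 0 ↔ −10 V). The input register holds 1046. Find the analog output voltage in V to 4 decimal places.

-4.8926 V

LSB = 20 V / 2^12 = 4.883 mV.
V_out = (−10) + 1046 × 0.00488281 V = -4.89258 V.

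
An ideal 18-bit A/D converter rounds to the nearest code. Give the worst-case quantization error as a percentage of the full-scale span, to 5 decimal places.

0.00019 %

Rounding → worst-case error = ½ LSB = V_FS/2^19, so 100/524288 = 0.000190735 % of full scale.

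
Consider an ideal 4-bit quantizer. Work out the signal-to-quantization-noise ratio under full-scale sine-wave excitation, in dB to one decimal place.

25.8 dB

SNR ≈ 6.02·N + 1.76 dB = 6.02·4 + 1.76 = 25.84 dB.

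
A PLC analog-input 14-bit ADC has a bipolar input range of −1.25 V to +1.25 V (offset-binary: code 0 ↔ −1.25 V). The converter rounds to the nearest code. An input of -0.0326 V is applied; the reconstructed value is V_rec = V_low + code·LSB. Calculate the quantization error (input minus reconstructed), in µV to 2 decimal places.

One LSB is 2.5 V / 16384 = 152.59 µV.
Scaled input = 7978.3526 LSBs, so code = 7978.
Reconstructed: -0.032653809 V.
Difference: 5.38086e-05 V → 53.81 µV.

53.81 µV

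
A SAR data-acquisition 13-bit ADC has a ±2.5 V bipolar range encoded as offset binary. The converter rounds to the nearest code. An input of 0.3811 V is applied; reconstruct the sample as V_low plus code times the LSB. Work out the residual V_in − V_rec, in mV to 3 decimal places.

One LSB is 5 V / 8192 = 0.610 mV.
(0.3811 − (−2.5))/0.000610352 = 4720.3942; round gives code 4720.
V_rec = (−2.5) + 4720·0.000610352 = 0.38085938 V.
Error = 0.3811 − 0.38085938 = 0.000240625 V = 0.241 mV.

0.241 mV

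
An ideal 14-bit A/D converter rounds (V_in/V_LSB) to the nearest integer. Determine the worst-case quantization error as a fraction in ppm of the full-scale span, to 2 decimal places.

30.52 ppm

Rounding → worst-case error = ½ LSB = V_FS/2^15, so 1e+06/32768 = 30.5176 ppm of full scale.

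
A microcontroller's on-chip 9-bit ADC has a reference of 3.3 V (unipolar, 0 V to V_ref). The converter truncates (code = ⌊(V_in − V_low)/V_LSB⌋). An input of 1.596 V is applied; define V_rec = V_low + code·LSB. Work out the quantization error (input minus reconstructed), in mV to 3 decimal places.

4.008 mV

LSB = 3.3/2^9 = 6.445 mV.
(V_in − V_low)/LSB = (1.596 − 0)/0.00644531 = 247.6218 → code 247 (floor).
Reconstructed: 1.5919922 V.
Error = 1.596 − 1.5919922 = 0.00400781 V = 4.008 mV.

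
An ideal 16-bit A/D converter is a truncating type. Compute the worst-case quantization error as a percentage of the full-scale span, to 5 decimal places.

Truncating → worst-case error = 1 LSB = V_FS/2^16, so 100/65536 = 0.00152588 % of full scale.

0.00153 %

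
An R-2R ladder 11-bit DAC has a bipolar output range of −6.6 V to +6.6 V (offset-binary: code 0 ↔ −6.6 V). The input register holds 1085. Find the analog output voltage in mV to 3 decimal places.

LSB = 13.2 V / 2^11 = 6.445 mV.
V_out = (−6.6) + 1085 × 0.00644531 V = 0.393164 V.
= 393.164 mV.

393.164 mV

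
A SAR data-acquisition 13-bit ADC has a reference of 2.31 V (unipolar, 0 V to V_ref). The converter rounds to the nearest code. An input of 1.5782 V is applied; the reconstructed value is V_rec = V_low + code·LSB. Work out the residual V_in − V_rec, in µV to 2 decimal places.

Step size: 2.31 V ÷ 2^13 = 281.98 µV.
(V_in − V_low)/LSB = (1.5782 − 0)/0.000281982 = 5596.8028 → code 5597 (round).
Code 5597 maps back to 0 + 5597×0.000281982 V = 1.5782556 V.
Error = 1.5782 − 1.5782556 = -5.56152e-05 V = -55.62 µV.

-55.62 µV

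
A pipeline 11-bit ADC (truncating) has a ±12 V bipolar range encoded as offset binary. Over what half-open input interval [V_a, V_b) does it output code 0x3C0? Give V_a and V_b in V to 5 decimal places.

[-0.75000 V, -0.73828 V)

LSB = 24/2^11 = 11.719 mV.
Code 0x3C0 = 960 decimal.
V_a = V_low + 960·LSB = -0.75 V; V_b = V_low + 961·LSB = -0.738281 V.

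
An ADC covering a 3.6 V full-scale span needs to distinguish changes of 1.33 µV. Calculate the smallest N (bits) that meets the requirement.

22 bits

Number of steps required ≥ 3.6 V / 1.33 µV = 2706766.92.
Need 2^N ≥ 2706766.92; 2^21 = 2097152, 2^22 = 4194304.
Minimum N = 22.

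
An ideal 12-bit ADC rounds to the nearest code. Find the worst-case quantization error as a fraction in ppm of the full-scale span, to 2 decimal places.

122.07 ppm

Rounding → worst-case error = ½ LSB = V_FS/2^13, so 1e+06/8192 = 122.07 ppm of full scale.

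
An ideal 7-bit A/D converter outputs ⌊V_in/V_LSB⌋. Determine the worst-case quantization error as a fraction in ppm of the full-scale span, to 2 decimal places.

Truncating → worst-case error = 1 LSB = V_FS/2^7, so 1e+06/128 = 7812.5 ppm of full scale.

7812.50 ppm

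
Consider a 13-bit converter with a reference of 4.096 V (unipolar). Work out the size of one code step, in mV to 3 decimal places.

0.500 mV

Full-scale span = 4.096 V.
LSB = 4.096 / 2^13 = 4.096 / 8192 = 0.0005 V = 0.500 mV.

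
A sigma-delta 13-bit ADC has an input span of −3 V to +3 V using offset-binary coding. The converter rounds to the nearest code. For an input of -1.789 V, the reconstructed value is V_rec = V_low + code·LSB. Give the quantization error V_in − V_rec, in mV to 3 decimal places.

One LSB is 6 V / 8192 = 0.732 mV.
(-1.789 − (−3))/0.000732422 = 1653.4187; round gives code 1653.
V_rec = (−3) + 1653·0.000732422 = -1.7893066 V.
V_in − V_rec = 0.000306641 V = 0.307 mV.

0.307 mV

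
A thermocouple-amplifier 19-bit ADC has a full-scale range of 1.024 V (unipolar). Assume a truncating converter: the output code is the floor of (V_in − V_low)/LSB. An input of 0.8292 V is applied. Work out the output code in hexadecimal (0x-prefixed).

code 0x67A66 (decimal 424550)

With 524288 levels over 1.024 V, one step is 1.95 µV.
(V_in − V_low)/LSB = (0.8292 − 0) / 1.95313e-06 = 424550.400.
So the output code is 424550.
In hexadecimal (0x-prefixed): 0x67A66.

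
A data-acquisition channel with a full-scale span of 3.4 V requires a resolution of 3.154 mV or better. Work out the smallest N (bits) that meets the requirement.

Number of steps required ≥ 3.4 V / 3.154 mV = 1078.00.
Need 2^N ≥ 1078.00; 2^10 = 1024, 2^11 = 2048.
Minimum N = 11.

11 bits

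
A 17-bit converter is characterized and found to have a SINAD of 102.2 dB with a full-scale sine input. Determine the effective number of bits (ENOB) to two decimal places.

ENOB = (SINAD − 1.76) / 6.02 = (102.2 − 1.76)/6.02 = 16.684.

16.68 bits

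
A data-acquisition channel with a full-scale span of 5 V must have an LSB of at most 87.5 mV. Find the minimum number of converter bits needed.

Number of steps required ≥ 5 V / 87.5 mV = 57.14.
Need 2^N ≥ 57.14; 2^5 = 32, 2^6 = 64.
Minimum N = 6.

6 bits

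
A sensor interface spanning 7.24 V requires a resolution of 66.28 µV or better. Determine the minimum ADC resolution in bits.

17 bits

Number of steps required ≥ 7.24 V / 66.28 µV = 109233.55.
Need 2^N ≥ 109233.55; 2^16 = 65536, 2^17 = 131072.
Minimum N = 17.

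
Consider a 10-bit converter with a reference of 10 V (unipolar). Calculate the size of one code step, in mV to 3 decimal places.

Full-scale span = 10 V.
LSB = 10 / 2^10 = 10 / 1024 = 0.00976562 V = 9.766 mV.

9.766 mV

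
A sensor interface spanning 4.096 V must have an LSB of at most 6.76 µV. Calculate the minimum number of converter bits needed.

20 bits

Number of steps required ≥ 4.096 V / 6.76 µV = 605917.16.
Need 2^N ≥ 605917.16; 2^19 = 524288, 2^20 = 1048576.
Minimum N = 20.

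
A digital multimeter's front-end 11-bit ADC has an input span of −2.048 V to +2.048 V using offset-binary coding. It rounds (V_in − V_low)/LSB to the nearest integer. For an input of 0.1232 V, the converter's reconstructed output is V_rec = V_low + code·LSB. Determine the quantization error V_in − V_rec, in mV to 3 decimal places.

-0.800 mV

LSB = 4.096/2^11 = 2.000 mV.
(0.1232 − (−2.048))/0.002 = 1085.6000; round gives code 1086.
Code 1086 maps back to (−2.048) + 1086×0.002 V = 0.124 V.
V_in − V_rec = -0.0008 V = -0.800 mV.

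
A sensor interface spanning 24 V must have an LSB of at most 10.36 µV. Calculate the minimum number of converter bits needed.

Number of steps required ≥ 24 V / 10.36 µV = 2316602.32.
Need 2^N ≥ 2316602.32; 2^21 = 2097152, 2^22 = 4194304.
Minimum N = 22.

22 bits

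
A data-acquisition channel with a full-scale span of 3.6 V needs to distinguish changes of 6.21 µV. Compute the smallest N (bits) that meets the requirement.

Number of steps required ≥ 3.6 V / 6.21 µV = 579710.14.
Need 2^N ≥ 579710.14; 2^19 = 524288, 2^20 = 1048576.
Minimum N = 20.

20 bits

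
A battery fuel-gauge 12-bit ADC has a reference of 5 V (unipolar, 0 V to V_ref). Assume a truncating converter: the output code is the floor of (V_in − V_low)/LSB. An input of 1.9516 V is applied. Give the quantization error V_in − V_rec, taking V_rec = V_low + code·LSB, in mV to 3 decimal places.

Step size: 5 V ÷ 2^12 = 1.221 mV.
Scaled input = 1598.7507 LSBs, so code = 1598.
Code 1598 maps back to 0 + 1598×0.0012207 V = 1.9506836 V.
V_in − V_rec = 0.000916406 V = 0.916 mV.

0.916 mV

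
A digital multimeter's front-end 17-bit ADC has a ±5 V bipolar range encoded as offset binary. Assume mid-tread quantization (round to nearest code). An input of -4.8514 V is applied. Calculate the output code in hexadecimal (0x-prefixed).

With 131072 levels over 10 V, one step is 76.29 µV.
(V_in − V_low)/LSB = (-4.8514 − (−5)) / 7.62939e-05 = 1947.730.
round(1947.730) = 1948.
In hexadecimal (0x-prefixed): 0x79C.

code 0x79C (decimal 1948)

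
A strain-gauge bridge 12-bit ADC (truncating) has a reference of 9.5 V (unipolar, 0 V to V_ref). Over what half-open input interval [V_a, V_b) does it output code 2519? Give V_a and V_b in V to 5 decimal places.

[5.84241 V, 5.84473 V)

LSB = 9.5/2^12 = 2.319 mV.
V_a = V_low + 2519·LSB = 5.84241 V; V_b = V_low + 2520·LSB = 5.84473 V.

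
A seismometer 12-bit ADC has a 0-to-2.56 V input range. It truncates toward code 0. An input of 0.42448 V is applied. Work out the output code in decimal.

code 679

With 4096 levels over 2.56 V, one step is 0.625 mV.
(V_in − V_low)/LSB = (0.42448 − 0) / 0.000625 = 679.168.
So the output code is 679.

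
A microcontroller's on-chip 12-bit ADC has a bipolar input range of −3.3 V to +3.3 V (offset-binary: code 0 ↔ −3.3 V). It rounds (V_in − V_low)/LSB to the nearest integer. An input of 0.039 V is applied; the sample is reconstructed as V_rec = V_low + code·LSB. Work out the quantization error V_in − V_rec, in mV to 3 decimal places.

0.328 mV

LSB = 6.6/2^12 = 1.611 mV.
(0.039 − (−3.3))/0.00161133 = 2072.2036; round gives code 2072.
Code 2072 maps back to (−3.3) + 2072×0.00161133 V = 0.038671875 V.
Error = 0.039 − 0.038671875 = 0.000328125 V = 0.328 mV.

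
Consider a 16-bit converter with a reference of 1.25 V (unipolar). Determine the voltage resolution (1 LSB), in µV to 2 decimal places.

Full-scale span = 1.25 V.
LSB = 1.25 / 2^16 = 1.25 / 65536 = 1.90735e-05 V = 19.07 µV.

19.07 µV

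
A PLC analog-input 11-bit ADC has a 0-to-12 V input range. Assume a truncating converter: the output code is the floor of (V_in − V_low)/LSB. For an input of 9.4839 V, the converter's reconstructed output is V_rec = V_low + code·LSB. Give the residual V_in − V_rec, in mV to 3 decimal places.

LSB = 12/2^11 = 5.859 mV.
Scaled input = 1618.5856 LSBs, so code = 1618.
V_rec = 0 + 1618·0.00585938 = 9.4804688 V.
V_in − V_rec = 0.00343125 V = 3.431 mV.

3.431 mV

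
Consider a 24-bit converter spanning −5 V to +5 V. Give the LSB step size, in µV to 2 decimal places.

0.60 µV

Full-scale span = 10 V.
LSB = 10 / 2^24 = 10 / 16777216 = 5.96046e-07 V = 0.60 µV.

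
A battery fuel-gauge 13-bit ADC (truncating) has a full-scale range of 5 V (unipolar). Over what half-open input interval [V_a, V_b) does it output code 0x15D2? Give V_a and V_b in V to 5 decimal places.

[3.40942 V, 3.41003 V)

LSB = 5/2^13 = 0.610 mV.
Code 0x15D2 = 5586 decimal.
V_a = V_low + 5586·LSB = 3.40942 V; V_b = V_low + 5587·LSB = 3.41003 V.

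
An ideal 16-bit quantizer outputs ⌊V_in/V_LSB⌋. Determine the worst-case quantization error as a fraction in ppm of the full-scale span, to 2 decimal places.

15.26 ppm

Truncating → worst-case error = 1 LSB = V_FS/2^16, so 1e+06/65536 = 15.2588 ppm of full scale.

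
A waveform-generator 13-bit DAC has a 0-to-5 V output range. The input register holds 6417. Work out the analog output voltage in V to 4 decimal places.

LSB = 5 V / 2^13 = 0.610 mV.
V_out = 0 + 6417 × 0.000610352 V = 3.91663 V.

3.9166 V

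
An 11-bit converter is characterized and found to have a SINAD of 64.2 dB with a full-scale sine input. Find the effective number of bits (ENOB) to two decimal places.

ENOB = (SINAD − 1.76) / 6.02 = (64.2 − 1.76)/6.02 = 10.372.

10.37 bits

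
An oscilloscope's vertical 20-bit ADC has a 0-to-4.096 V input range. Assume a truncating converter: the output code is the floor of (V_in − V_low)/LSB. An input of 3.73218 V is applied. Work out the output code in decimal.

code 955438

LSB = 4.096 V / 1048576 = 3.91 µV.
Input sits at 955438.080 steps above V_low.
Floor → code 955438.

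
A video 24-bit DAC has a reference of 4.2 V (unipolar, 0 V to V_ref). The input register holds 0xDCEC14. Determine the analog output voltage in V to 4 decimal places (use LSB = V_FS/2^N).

3.6245 V

LSB = 4.2 V / 2^24 = 0.25 µV.
Code 0xDCEC14 = 14478356 decimal.
V_out = 0 + 14478356 × 2.5034e-07 V = 3.6245 V.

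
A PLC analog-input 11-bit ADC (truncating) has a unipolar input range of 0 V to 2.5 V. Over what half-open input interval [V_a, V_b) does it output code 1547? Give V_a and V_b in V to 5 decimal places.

[1.88843 V, 1.88965 V)

LSB = 2.5/2^11 = 1.221 mV.
V_a = V_low + 1547·LSB = 1.88843 V; V_b = V_low + 1548·LSB = 1.88965 V.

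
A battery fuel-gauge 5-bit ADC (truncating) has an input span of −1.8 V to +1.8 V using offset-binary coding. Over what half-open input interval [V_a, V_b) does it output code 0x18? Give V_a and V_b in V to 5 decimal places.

[0.90000 V, 1.01250 V)

LSB = 3.6/2^5 = 112.500 mV.
Code 0x18 = 24 decimal.
V_a = V_low + 24·LSB = 0.9 V; V_b = V_low + 25·LSB = 1.0125 V.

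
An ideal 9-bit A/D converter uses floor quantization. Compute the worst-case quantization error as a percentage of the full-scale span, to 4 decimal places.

0.1953 %

Truncating → worst-case error = 1 LSB = V_FS/2^9, so 100/512 = 0.195312 % of full scale.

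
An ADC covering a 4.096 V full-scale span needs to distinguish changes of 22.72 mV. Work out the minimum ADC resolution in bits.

8 bits

Number of steps required ≥ 4.096 V / 22.72 mV = 180.28.
Need 2^N ≥ 180.28; 2^7 = 128, 2^8 = 256.
Minimum N = 8.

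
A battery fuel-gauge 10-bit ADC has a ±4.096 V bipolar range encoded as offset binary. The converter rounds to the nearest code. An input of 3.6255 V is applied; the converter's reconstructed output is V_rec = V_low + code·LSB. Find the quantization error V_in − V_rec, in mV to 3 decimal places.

LSB = 8.192/2^10 = 8.000 mV.
Scaled input = 965.1875 LSBs, so code = 965.
V_rec = (−4.096) + 965·0.008 = 3.624 V.
Error = 3.6255 − 3.624 = 0.0015 V = 1.500 mV.

1.500 mV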